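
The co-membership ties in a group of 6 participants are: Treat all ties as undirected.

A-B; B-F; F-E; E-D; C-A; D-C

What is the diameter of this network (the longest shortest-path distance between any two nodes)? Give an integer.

3

Eccentricity of each node (its greatest distance to any other): A:3, B:3, C:3, D:3, E:3, F:3.
The maximum eccentricity is 3, realized for instance by the pair A–E via A – B – F – E. So the diameter is 3.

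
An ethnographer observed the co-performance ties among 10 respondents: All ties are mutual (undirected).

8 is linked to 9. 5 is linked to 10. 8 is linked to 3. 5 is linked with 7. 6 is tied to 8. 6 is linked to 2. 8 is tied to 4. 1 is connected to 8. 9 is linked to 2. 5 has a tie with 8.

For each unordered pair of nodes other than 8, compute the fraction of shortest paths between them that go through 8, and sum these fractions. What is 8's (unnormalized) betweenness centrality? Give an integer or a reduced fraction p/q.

Pairs whose geodesics pass through 8 — 4–2: 2/2; 4–9: 1; 4–7: 1; 4–3: 1; 4–5: 1; 4–10: 1; 4–1: 1; 4–6: 1; 2–7: 2/2; 2–3: 2/2; 2–5: 2/2; 2–10: 2/2; 2–1: 2/2; 9–7: 1 … (+17 more pairs).
All other pairs contribute 0.
Summing the contributions gives betweenness(8) = 61/2.

61/2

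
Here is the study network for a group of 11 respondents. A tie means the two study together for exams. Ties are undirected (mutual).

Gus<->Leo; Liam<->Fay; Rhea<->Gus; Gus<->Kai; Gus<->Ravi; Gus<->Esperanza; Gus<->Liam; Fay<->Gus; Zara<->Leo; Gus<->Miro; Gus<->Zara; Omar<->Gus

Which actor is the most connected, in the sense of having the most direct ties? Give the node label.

Gus

Degrees — Esperanza:1, Fay:2, Gus:10, Kai:1, Leo:2, Liam:2, Miro:1, Omar:1, Ravi:1, Rhea:1, Zara:2.
The maximum is 10, attained only by Gus.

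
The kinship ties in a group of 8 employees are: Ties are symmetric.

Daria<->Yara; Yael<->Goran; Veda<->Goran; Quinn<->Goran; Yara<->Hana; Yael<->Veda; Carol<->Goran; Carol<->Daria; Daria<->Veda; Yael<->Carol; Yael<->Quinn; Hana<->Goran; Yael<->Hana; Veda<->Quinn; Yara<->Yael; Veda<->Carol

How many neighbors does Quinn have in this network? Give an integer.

3

Quinn is directly tied to Goran, Veda, and Yael. That is 3 neighbors, so the degree of Quinn is 3.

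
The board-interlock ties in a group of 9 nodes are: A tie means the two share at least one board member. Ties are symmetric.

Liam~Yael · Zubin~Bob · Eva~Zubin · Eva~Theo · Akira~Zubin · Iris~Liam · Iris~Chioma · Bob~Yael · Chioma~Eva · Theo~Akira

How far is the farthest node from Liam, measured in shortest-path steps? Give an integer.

4

Distances from Liam: Akira:4, Bob:2, Chioma:2, Eva:3, Iris:1, Theo:4, Yael:1, Zubin:3.
The largest is 4 (to Akira and Theo), so the eccentricity of Liam is 4.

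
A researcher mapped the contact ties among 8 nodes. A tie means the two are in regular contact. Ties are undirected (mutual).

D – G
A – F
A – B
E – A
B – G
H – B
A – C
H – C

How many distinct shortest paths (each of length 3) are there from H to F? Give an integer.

The shortest distance is 3. The length-3 paths are: H–C–A–F; H–B–A–F.
That gives 2 distinct shortest paths.

2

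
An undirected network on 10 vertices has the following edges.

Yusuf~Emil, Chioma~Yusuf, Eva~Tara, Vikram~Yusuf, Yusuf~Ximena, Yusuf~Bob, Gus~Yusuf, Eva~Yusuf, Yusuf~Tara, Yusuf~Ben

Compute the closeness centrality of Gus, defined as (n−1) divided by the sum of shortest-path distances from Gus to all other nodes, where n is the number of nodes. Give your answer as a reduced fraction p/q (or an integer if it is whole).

Distances from Gus: Ben:2, Bob:2, Chioma:2, Emil:2, Eva:2, Tara:2, Vikram:2, Ximena:2, Yusuf:1. Sum = 17.
n = 10, so closeness = 9/17.

9/17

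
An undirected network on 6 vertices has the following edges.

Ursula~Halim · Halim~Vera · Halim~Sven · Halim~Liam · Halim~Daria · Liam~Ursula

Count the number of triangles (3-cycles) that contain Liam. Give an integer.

1

Liam's neighbors: Halim and Ursula.
Neighbor pairs that are themselves tied: Liam–Halim–Ursula. Each forms one triangle with Liam, for 1 in total.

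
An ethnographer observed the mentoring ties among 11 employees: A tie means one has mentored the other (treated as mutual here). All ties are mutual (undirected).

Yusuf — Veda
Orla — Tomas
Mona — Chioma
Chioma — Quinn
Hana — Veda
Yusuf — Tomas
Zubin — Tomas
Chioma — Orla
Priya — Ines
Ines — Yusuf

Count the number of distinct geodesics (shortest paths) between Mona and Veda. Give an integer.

1

The shortest distance is 5, and the only length-5 path is Mona–Chioma–Orla–Tomas–Yusuf–Veda. So there is exactly 1 shortest path.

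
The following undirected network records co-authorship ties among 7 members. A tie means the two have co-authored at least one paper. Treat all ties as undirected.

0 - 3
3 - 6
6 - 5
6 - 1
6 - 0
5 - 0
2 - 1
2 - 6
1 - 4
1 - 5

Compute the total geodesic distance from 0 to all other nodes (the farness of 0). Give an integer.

Distances from 0: 1:2, 2:2, 3:1, 4:3, 5:1, 6:1.
Sum = 2 + 2 + 1 + 3 + 1 + 1 = 10.

10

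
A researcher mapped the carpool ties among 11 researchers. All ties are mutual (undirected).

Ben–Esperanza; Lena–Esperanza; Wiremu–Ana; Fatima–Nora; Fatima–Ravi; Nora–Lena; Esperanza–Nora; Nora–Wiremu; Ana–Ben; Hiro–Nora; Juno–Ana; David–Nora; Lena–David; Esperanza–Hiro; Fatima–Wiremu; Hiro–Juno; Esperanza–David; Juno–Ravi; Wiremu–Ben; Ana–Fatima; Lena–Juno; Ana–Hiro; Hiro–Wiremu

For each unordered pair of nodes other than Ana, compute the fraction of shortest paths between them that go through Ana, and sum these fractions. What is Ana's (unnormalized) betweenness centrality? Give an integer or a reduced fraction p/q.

Pairs whose geodesics pass through Ana — Fatima–Ben: 1/2; Fatima–Hiro: 1/3; Fatima–Juno: 1/2; Wiremu–Juno: 1/2; Ravi–Ben: 2/3; Ben–Hiro: 1/3; Ben–Juno: 1.
All other pairs contribute 0.
Summing the contributions gives betweenness(Ana) = 23/6.

23/6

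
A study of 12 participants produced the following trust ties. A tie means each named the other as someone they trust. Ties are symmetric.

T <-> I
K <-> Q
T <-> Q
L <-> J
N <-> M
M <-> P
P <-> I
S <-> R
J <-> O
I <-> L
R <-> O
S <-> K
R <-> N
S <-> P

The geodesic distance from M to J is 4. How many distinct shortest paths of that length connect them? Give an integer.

2

The shortest distance is 4. The length-4 paths are: M–N–R–O–J; M–P–I–L–J.
That gives 2 distinct shortest paths.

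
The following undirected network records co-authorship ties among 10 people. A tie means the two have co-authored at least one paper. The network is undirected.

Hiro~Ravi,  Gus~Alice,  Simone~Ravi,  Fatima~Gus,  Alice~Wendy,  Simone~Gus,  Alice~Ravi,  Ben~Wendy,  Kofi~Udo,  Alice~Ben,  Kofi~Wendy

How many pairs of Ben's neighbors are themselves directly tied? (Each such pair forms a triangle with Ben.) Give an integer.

1

Ben's neighbors: Alice and Wendy.
Neighbor pairs that are themselves tied: Ben–Alice–Wendy. Each forms one triangle with Ben, for 1 in total.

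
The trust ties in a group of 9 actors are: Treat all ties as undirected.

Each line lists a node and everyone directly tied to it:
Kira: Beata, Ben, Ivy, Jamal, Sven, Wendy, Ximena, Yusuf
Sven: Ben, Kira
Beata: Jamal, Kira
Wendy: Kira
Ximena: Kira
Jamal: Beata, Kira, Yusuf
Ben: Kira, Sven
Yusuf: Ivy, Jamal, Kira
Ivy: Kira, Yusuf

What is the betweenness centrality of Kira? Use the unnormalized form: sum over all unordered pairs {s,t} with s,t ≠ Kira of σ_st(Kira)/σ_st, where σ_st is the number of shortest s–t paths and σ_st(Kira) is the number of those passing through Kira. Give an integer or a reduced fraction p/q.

Pairs whose geodesics pass through Kira — Yusuf–Sven: 1; Yusuf–Wendy: 1; Yusuf–Ben: 1; Yusuf–Ximena: 1; Yusuf–Beata: 1/2; Jamal–Sven: 1; Jamal–Wendy: 1; Jamal–Ben: 1; Jamal–Ximena: 1; Jamal–Ivy: 1/2; Sven–Wendy: 1; Sven–Ximena: 1; Sven–Ivy: 1; Sven–Beata: 1 … (+10 more pairs).
All other pairs contribute 0.
Summing the contributions gives betweenness(Kira) = 23.

23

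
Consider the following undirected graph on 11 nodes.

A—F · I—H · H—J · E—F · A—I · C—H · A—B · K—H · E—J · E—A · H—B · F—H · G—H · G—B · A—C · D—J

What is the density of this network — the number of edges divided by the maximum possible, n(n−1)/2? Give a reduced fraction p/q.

16/55

There are 16 edges and 11 nodes, so the maximum possible is C(11,2) = 55.
Density = 16/55.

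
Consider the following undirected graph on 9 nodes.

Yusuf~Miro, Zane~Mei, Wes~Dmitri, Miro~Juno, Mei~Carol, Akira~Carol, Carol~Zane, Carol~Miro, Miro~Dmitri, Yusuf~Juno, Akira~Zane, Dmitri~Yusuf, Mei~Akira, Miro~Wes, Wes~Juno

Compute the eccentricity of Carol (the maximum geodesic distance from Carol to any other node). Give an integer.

2

Distances from Carol: Akira:1, Dmitri:2, Juno:2, Mei:1, Miro:1, Wes:2, Yusuf:2, Zane:1.
The largest is 2 (to Dmitri, Wes, Juno, and Yusuf), so the eccentricity of Carol is 2.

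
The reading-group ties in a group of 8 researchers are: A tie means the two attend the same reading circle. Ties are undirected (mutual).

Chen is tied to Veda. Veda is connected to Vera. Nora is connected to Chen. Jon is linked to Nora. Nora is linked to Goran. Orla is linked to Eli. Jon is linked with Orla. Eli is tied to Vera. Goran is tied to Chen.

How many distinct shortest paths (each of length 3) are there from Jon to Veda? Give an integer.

1

The shortest distance is 3, and the only length-3 path is Jon–Nora–Chen–Veda. So there is exactly 1 shortest path.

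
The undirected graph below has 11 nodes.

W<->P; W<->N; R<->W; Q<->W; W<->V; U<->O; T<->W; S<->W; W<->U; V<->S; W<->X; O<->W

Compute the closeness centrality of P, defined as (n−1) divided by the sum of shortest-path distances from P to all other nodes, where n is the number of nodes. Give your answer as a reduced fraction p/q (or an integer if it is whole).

10/19

Distances from P: N:2, O:2, Q:2, R:2, S:2, T:2, U:2, V:2, W:1, X:2. Sum = 19.
n = 11, so closeness = 10/19.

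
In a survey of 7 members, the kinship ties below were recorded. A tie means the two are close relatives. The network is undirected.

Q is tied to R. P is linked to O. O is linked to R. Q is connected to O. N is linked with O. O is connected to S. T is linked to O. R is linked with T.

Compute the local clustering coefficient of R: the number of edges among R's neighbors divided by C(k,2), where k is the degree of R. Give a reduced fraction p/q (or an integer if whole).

2/3

R's neighbors: O, Q, and T (k = 3).
Possible neighbor pairs: C(3,2) = 3. Edges among them: O–Q, O–T → e = 2.
Clustering(R) = 2/3.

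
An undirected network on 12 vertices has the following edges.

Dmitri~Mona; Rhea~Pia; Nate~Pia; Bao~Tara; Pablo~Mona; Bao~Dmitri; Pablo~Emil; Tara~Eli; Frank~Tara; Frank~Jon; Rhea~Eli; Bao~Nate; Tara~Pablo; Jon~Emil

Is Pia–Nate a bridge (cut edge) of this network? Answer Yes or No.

No

Even without that edge, Pia still reaches Nate via Pia – Rhea – Eli – Tara – Bao – Nate, so the network stays connected. Not a bridge.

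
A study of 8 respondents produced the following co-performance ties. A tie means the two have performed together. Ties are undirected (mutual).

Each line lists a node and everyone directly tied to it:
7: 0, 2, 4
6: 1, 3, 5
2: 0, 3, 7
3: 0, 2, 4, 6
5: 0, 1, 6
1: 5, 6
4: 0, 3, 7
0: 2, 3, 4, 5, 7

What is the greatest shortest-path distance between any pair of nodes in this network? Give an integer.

3

Eccentricity of each node (its greatest distance to any other): 0:2, 1:3, 2:3, 3:2, 4:3, 5:2, 6:3, 7:3.
The maximum eccentricity is 3, realized for instance by the pair 6–7 via 6 – 3 – 4 – 7. So the diameter is 3.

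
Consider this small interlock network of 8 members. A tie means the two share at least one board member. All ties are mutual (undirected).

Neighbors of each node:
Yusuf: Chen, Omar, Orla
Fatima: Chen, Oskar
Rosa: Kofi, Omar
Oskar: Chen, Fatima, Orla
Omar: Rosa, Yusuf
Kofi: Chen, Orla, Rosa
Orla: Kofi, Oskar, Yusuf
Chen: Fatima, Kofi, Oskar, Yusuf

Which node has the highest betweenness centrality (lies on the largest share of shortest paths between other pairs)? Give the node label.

Unnormalized betweenness of each node: Chen:13/2, Fatima:0, Kofi:13/3, Omar:1, Orla:5/2, Oskar:4/3, Rosa:1, Yusuf:13/3.
Chen has the largest value, 13/2, making it the main broker — the node through which the most shortest paths run.

Chen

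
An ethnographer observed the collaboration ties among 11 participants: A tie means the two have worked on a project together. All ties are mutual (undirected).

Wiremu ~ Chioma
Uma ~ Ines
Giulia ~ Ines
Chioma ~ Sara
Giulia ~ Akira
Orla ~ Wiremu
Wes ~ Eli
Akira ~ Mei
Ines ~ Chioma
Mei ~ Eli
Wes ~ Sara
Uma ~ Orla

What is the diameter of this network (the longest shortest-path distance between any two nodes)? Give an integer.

5

Eccentricity of each node (its greatest distance to any other): Akira:4, Chioma:4, Eli:5, Giulia:4, Ines:4, Mei:5, Orla:5, Sara:4, Uma:5, Wes:4, Wiremu:5.
The maximum eccentricity is 5, realized for instance by the pair Mei–Orla via Mei – Akira – Giulia – Ines – Uma – Orla. So the diameter is 5.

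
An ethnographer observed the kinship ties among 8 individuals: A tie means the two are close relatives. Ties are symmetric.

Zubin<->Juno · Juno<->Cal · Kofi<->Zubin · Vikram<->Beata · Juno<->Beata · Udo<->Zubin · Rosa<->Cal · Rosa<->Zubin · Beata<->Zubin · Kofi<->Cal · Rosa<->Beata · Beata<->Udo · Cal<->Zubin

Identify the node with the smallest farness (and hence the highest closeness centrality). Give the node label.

Zubin

Farness (sum of distances to all others) for each node — Beata:9, Cal:11, Juno:11, Kofi:13, Rosa:11, Udo:12, Vikram:15, Zubin:8.
The smallest farness is 8, for Zubin, so Zubin has the highest closeness.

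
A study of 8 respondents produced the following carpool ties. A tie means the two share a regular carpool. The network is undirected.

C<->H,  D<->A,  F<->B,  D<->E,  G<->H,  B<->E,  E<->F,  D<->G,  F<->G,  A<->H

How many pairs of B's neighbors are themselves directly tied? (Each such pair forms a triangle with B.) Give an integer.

B's neighbors: E and F.
Neighbor pairs that are themselves tied: B–E–F. Each forms one triangle with B, for 1 in total.

1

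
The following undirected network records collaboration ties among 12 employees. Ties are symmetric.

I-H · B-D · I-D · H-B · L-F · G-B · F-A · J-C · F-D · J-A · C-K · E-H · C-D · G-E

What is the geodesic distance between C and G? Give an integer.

One shortest route is C – D – B – G, which uses 3 edges, and at distance 2 from C we only reach {A, B, F, I}, which does not include G. So d(C,G) = 3.

3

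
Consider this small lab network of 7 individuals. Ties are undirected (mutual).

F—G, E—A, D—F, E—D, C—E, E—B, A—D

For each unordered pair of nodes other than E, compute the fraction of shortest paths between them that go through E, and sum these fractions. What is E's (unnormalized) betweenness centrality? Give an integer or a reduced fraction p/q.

Pairs whose geodesics pass through E — A–B: 1; A–C: 1; B–C: 1; B–G: 1; B–D: 1; B–F: 1; C–G: 1; C–D: 1; C–F: 1.
All other pairs contribute 0.
Summing the contributions gives betweenness(E) = 9.

9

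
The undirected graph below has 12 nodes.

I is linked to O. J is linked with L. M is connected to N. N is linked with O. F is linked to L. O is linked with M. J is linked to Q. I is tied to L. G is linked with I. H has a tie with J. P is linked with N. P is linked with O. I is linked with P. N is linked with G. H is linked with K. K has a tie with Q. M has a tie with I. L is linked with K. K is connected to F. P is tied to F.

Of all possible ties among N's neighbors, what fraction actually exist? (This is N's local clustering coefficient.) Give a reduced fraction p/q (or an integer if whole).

1/3

N's neighbors: G, M, O, and P (k = 4).
Possible neighbor pairs: C(4,2) = 6. Edges among them: M–O, O–P → e = 2.
Clustering(N) = 2/6 = 1/3.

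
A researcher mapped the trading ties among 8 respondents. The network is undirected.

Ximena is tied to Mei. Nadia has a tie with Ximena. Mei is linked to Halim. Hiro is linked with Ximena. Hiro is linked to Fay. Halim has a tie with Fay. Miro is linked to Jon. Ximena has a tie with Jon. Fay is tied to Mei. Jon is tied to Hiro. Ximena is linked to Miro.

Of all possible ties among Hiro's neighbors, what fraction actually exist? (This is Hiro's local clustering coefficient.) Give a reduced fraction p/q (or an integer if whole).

1/3

Hiro's neighbors: Fay, Jon, and Ximena (k = 3).
Possible neighbor pairs: C(3,2) = 3. Edges among them: Jon–Ximena → e = 1.
Clustering(Hiro) = 1/3.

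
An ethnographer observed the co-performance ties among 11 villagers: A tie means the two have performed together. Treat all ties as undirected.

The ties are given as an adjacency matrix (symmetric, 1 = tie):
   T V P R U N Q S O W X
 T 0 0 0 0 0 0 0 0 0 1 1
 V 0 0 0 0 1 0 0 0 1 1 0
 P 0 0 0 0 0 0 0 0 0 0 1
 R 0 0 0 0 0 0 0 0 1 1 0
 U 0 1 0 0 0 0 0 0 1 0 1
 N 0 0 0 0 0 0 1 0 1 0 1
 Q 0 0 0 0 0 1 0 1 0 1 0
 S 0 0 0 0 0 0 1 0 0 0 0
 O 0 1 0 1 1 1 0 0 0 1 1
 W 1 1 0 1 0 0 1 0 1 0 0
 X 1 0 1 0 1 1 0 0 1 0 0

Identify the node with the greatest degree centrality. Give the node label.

Degrees — N:3, O:6, P:1, Q:3, R:2, S:1, T:2, U:3, V:3, W:5, X:5.
The maximum is 6, attained only by O.

O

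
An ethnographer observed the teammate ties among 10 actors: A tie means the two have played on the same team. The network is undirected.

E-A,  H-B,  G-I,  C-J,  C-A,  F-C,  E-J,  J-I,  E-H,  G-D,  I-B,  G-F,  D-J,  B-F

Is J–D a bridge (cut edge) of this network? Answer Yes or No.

No

Even without that edge, J still reaches D via J – I – G – D, so the network stays connected. Not a bridge.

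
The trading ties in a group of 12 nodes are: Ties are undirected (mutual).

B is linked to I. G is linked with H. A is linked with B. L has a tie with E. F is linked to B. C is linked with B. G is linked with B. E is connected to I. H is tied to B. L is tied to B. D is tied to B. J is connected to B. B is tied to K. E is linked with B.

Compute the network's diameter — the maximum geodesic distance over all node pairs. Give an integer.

2

Eccentricity of each node (its greatest distance to any other): A:2, B:1, C:2, D:2, E:2, F:2, G:2, H:2, I:2, J:2, K:2, L:2.
The maximum eccentricity is 2, realized for instance by the pair D–E via D – B – E. So the diameter is 2.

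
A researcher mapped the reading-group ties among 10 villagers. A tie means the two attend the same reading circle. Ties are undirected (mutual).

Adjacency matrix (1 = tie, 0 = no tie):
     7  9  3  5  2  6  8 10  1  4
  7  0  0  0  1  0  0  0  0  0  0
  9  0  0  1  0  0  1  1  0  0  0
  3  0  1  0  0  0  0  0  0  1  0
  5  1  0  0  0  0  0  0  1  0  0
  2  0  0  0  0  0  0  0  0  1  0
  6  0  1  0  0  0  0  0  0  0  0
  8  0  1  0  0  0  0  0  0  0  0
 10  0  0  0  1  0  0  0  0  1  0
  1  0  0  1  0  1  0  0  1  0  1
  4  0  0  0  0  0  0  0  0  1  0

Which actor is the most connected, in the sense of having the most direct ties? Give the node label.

Degrees — 1:4, 2:1, 3:2, 4:1, 5:2, 6:1, 7:1, 8:1, 9:3, 10:2.
The maximum is 4, attained only by 1.

1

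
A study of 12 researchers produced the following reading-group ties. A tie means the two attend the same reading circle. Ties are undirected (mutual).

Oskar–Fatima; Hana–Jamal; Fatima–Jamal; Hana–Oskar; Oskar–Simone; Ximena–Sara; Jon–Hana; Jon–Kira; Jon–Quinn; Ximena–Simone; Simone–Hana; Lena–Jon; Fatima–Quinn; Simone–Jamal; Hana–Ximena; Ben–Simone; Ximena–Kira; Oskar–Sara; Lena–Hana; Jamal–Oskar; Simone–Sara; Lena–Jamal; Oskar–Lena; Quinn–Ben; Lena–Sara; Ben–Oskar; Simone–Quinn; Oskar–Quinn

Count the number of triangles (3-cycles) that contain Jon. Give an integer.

1

Jon's neighbors: Hana, Kira, Lena, and Quinn.
Neighbor pairs that are themselves tied: Jon–Hana–Lena. Each forms one triangle with Jon, for 1 in total.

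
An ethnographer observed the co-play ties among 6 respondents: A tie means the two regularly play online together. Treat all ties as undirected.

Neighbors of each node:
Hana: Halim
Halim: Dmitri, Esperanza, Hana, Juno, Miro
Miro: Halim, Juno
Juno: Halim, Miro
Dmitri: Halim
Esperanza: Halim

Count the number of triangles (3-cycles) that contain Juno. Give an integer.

1

Juno's neighbors: Halim and Miro.
Neighbor pairs that are themselves tied: Juno–Halim–Miro. Each forms one triangle with Juno, for 1 in total.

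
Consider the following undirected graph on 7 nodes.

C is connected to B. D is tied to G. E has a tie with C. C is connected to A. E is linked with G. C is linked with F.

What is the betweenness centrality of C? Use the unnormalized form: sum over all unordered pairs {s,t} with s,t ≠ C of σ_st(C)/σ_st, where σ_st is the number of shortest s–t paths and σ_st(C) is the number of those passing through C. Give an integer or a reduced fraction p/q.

Pairs whose geodesics pass through C — F–B: 1; F–E: 1; F–G: 1; F–A: 1; F–D: 1; B–E: 1; B–G: 1; B–A: 1; B–D: 1; E–A: 1; G–A: 1; A–D: 1.
All other pairs contribute 0.
Summing the contributions gives betweenness(C) = 12.

12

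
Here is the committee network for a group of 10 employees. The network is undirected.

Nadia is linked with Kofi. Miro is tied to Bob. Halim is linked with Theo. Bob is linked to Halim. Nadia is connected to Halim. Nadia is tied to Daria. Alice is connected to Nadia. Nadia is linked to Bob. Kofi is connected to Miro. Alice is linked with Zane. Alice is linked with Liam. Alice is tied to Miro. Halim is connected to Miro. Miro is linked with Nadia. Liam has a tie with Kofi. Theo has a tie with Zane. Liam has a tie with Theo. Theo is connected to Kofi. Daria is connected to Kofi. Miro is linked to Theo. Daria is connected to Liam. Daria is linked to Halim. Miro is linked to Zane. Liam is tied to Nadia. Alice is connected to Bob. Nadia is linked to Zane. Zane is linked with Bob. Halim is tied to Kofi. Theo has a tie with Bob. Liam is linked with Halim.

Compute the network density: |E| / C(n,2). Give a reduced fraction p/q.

2/3

There are 30 edges and 10 nodes, so the maximum possible is C(10,2) = 45.
Density = 30/45 = 2/3.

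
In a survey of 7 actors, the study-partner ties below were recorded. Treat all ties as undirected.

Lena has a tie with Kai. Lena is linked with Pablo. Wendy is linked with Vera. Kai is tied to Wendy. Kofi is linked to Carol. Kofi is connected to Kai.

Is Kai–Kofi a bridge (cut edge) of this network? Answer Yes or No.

Yes

Without the Kai–Kofi edge there is no alternate route between Kai and Kofi, so the network disconnects. It is a bridge.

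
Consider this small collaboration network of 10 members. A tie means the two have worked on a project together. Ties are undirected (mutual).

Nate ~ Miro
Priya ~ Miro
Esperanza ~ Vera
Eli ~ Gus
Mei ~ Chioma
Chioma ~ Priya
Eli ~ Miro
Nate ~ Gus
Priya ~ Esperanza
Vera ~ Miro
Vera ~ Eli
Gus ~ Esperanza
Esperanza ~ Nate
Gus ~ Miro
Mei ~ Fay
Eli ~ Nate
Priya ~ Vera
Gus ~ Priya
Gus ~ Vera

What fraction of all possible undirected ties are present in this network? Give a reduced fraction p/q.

19/45

There are 19 edges and 10 nodes, so the maximum possible is C(10,2) = 45.
Density = 19/45.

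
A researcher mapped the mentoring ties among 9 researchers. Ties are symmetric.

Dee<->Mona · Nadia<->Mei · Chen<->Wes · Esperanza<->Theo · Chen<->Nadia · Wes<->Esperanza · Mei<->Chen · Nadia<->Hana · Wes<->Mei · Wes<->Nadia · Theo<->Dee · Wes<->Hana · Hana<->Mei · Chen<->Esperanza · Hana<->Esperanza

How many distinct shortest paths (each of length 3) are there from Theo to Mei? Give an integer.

The shortest distance is 3. The length-3 paths are: Theo–Esperanza–Hana–Mei; Theo–Esperanza–Wes–Mei; Theo–Esperanza–Chen–Mei.
That gives 3 distinct shortest paths.

3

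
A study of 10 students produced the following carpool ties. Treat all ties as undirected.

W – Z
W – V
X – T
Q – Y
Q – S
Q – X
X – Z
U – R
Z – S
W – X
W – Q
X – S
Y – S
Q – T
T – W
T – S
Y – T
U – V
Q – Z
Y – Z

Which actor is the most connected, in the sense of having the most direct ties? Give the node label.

Q

Degrees — Q:6, R:1, S:5, T:5, U:2, V:2, W:5, X:5, Y:4, Z:5.
The maximum is 6, attained only by Q.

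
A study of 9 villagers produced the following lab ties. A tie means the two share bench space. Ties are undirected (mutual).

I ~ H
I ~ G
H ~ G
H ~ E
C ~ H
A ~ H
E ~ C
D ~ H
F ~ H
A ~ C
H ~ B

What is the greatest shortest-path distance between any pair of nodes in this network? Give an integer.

Eccentricity of each node (its greatest distance to any other): A:2, B:2, C:2, D:2, E:2, F:2, G:2, H:1, I:2.
The maximum eccentricity is 2, realized for instance by the pair E–I via E – H – I. So the diameter is 2.

2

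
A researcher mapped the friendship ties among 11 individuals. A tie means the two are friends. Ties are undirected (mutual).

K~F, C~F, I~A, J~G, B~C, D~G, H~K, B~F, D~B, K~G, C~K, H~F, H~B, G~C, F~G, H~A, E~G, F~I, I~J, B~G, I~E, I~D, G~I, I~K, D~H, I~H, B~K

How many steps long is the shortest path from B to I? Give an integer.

One shortest route is B – G – I, which uses 2 edges, and B and I are not directly tied, so nothing shorter exists. So d(B,I) = 2.

2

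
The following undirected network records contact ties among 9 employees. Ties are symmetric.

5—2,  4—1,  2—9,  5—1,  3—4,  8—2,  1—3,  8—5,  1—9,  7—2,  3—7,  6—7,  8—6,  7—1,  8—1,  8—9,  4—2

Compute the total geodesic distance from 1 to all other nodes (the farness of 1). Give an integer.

Distances from 1: 2:2, 3:1, 4:1, 5:1, 6:2, 7:1, 8:1, 9:1.
Sum = 2 + 1 + 1 + 1 + 2 + 1 + 1 + 1 = 10.

10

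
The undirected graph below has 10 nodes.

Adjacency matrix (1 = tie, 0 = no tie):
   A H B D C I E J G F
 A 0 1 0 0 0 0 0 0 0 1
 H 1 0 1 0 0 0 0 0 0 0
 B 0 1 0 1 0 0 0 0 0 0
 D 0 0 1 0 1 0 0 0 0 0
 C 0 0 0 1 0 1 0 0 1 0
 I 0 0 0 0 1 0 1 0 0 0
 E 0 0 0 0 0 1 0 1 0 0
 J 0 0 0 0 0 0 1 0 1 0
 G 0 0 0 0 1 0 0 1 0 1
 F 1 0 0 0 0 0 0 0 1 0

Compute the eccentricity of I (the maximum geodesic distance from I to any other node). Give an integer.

4

Distances from I: A:4, B:3, C:1, D:2, E:1, F:3, G:2, H:4, J:2.
The largest is 4 (to A and H), so the eccentricity of I is 4.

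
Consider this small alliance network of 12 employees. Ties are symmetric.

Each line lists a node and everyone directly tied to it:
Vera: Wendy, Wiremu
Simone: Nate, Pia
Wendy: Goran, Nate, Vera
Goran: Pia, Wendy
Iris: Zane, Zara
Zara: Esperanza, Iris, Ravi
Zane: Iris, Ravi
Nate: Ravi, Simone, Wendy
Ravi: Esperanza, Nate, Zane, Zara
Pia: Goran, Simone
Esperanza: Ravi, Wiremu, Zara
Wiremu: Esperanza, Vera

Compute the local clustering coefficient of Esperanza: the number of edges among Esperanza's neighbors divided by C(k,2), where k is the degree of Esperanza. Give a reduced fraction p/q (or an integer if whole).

1/3

Esperanza's neighbors: Ravi, Wiremu, and Zara (k = 3).
Possible neighbor pairs: C(3,2) = 3. Edges among them: Ravi–Zara → e = 1.
Clustering(Esperanza) = 1/3.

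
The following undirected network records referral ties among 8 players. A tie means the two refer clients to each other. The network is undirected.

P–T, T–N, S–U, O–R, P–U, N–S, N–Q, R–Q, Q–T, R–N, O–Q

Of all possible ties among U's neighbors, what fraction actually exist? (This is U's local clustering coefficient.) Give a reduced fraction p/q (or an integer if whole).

U's neighbors: P and S (k = 2).
Possible neighbor pairs: C(2,2) = 1. Edges among them: none → e = 0.
Clustering(U) = 0/1.

0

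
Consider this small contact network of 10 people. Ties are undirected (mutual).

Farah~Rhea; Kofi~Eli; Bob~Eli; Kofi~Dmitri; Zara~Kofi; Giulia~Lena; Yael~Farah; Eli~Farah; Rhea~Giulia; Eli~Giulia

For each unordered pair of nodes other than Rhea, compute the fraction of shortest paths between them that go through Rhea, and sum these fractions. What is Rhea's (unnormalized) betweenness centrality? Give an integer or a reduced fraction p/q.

Pairs whose geodesics pass through Rhea — Lena–Farah: 1/2; Lena–Yael: 1/2; Giulia–Farah: 1/2; Giulia–Yael: 1/2.
All other pairs contribute 0.
Summing the contributions gives betweenness(Rhea) = 2.

2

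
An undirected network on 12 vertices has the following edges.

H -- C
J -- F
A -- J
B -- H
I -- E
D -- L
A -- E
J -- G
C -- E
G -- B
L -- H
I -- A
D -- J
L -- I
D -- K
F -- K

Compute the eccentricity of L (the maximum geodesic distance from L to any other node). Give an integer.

3

Distances from L: A:2, B:2, C:2, D:1, E:2, F:3, G:3, H:1, I:1, J:2, K:2.
The largest is 3 (to G and F), so the eccentricity of L is 3.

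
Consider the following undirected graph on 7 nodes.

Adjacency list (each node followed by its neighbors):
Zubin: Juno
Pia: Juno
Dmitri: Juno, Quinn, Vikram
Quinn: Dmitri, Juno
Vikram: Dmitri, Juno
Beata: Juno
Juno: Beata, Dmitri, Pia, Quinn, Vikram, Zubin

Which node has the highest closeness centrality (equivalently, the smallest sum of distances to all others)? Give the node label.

Farness (sum of distances to all others) for each node — Beata:11, Dmitri:9, Juno:6, Pia:11, Quinn:10, Vikram:10, Zubin:11.
The smallest farness is 6, for Juno, so Juno has the highest closeness.

Juno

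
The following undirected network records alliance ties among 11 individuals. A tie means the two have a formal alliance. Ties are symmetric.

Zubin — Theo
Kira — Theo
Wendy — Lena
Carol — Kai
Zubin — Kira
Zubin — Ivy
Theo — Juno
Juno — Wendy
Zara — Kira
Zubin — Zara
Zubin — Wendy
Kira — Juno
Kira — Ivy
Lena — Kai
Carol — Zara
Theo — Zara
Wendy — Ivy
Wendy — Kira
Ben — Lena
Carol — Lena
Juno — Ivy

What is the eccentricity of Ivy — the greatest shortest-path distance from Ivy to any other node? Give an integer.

Distances from Ivy: Ben:3, Carol:3, Juno:1, Kai:3, Kira:1, Lena:2, Theo:2, Wendy:1, Zara:2, Zubin:1.
The largest is 3 (to Kai, Ben, and Carol), so the eccentricity of Ivy is 3.

3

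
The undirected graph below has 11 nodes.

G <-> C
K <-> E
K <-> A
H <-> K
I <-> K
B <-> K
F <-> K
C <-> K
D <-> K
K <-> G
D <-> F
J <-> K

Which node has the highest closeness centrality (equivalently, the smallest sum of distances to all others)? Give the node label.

Farness (sum of distances to all others) for each node — A:19, B:19, C:18, D:18, E:19, F:18, G:18, H:19, I:19, J:19, K:10.
The smallest farness is 10, for K, so K has the highest closeness.

K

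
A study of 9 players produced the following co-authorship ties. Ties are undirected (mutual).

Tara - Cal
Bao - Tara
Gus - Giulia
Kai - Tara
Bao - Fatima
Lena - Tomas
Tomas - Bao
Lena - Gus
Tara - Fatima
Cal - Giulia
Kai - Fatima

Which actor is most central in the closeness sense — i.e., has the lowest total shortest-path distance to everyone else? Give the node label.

Tara

Farness (sum of distances to all others) for each node — Bao:15, Cal:16, Fatima:17, Giulia:18, Gus:20, Kai:20, Lena:19, Tara:14, Tomas:17.
The smallest farness is 14, for Tara, so Tara has the highest closeness.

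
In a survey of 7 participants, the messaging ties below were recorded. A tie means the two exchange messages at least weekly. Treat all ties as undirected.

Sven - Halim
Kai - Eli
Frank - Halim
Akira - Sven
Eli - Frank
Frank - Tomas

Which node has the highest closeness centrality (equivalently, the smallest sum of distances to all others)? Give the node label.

Frank

Farness (sum of distances to all others) for each node — Akira:19, Eli:13, Frank:10, Halim:11, Kai:18, Sven:14, Tomas:15.
The smallest farness is 10, for Frank, so Frank has the highest closeness.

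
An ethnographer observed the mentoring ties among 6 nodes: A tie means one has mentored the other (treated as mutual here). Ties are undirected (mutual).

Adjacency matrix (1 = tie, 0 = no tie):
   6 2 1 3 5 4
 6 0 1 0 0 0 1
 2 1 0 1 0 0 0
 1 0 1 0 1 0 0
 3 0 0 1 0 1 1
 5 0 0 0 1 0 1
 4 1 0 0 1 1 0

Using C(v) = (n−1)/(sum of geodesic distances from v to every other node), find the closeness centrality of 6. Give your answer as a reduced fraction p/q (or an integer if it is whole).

5/8

Distances from 6: 1:2, 2:1, 3:2, 4:1, 5:2. Sum = 8.
n = 6, so closeness = 5/8.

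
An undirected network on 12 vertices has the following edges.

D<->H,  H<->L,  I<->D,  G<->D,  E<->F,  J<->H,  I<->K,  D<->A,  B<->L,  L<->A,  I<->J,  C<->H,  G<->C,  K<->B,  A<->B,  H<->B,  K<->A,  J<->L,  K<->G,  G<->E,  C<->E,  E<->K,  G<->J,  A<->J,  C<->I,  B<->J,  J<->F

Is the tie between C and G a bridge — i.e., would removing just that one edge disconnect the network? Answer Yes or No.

No

Even without that edge, C still reaches G via C – E – G, so the network stays connected. Not a bridge.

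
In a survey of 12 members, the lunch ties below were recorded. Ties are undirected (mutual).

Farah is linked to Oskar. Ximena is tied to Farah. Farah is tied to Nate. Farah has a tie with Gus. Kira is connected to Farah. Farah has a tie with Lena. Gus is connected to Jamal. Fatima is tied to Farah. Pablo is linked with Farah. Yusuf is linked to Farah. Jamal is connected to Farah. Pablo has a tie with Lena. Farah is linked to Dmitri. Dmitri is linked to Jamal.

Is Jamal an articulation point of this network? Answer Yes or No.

No

Even without Jamal, every remaining node can still reach every other (the residual graph is connected), so Jamal is not a cut vertex.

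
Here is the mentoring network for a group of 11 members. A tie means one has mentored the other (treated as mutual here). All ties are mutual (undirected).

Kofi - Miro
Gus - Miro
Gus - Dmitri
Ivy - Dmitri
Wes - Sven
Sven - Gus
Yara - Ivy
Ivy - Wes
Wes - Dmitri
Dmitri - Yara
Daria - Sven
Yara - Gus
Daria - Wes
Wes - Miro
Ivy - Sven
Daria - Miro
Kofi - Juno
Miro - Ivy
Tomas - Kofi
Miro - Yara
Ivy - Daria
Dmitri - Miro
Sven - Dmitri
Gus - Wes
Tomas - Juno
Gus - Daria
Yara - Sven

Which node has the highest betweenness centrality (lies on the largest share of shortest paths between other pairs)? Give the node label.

Unnormalized betweenness of each node: Daria:5/6, Dmitri:31/30, Gus:79/60, Ivy:79/60, Juno:0, Kofi:16, Miro:1309/60, Sven:49/60, Tomas:0, Wes:31/30, Yara:5/6.
Miro has the largest value, 1309/60, making it the main broker — the node through which the most shortest paths run.

Miro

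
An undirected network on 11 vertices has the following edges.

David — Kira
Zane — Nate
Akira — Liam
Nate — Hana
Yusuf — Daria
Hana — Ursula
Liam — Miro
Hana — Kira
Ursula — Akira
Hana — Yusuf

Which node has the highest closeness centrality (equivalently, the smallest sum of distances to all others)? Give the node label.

Farness (sum of distances to all others) for each node — Akira:27, Daria:35, David:35, Hana:19, Kira:26, Liam:34, Miro:43, Nate:26, Ursula:22, Yusuf:26, Zane:35.
The smallest farness is 19, for Hana, so Hana has the highest closeness.

Hana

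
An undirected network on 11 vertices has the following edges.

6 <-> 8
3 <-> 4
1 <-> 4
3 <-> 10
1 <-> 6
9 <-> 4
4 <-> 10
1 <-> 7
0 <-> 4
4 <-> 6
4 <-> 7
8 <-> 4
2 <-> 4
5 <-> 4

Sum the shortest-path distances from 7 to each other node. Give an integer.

18

Distances from 7: 0:2, 1:1, 2:2, 3:2, 4:1, 5:2, 6:2, 8:2, 9:2, 10:2.
Sum = 2 + 1 + 2 + 2 + 1 + 2 + 2 + 2 + 2 + 2 = 18.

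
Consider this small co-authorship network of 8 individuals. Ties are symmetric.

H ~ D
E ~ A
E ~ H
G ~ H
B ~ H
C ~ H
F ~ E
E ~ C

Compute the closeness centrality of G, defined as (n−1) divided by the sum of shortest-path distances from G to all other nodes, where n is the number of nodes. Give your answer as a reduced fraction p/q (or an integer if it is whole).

Distances from G: A:3, B:2, C:2, D:2, E:2, F:3, H:1. Sum = 15.
n = 8, so closeness = 7/15.

7/15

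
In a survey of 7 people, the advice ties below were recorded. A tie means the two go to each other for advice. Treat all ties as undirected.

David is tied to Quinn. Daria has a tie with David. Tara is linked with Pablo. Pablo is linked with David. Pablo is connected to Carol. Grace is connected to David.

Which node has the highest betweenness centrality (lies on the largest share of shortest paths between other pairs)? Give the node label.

Unnormalized betweenness of each node: Carol:0, Daria:0, David:12, Grace:0, Pablo:9, Quinn:0, Tara:0.
David has the largest value, 12, making it the main broker — the node through which the most shortest paths run.

David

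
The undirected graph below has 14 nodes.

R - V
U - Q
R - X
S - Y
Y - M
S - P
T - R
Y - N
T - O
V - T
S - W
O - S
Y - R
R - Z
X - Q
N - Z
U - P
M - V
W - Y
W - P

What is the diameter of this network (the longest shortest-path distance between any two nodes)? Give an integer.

Eccentricity of each node (its greatest distance to any other): M:4, N:4, O:4, P:4, Q:4, R:3, S:3, T:4, U:4, V:4, W:3, X:3, Y:3, Z:4.
The maximum eccentricity is 4, realized for instance by the pair M–Q via M – Y – R – X – Q. So the diameter is 4.

4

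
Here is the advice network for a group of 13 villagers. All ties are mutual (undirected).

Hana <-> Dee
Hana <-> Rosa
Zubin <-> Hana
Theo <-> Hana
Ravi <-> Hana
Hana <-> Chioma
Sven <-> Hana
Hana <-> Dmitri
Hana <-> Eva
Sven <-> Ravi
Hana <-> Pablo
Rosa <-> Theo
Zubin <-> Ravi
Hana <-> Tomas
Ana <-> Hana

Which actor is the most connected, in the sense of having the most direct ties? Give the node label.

Degrees — Ana:1, Chioma:1, Dee:1, Dmitri:1, Eva:1, Hana:12, Pablo:1, Ravi:3, Rosa:2, Sven:2, Theo:2, Tomas:1, Zubin:2.
The maximum is 12, attained only by Hana.

Hana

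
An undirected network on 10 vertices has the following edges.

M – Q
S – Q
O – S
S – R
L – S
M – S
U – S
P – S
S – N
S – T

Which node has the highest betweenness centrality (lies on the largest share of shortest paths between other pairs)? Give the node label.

S

Unnormalized betweenness of each node: L:0, M:0, N:0, O:0, P:0, Q:0, R:0, S:35, T:0, U:0.
S has the largest value, 35, making it the main broker — the node through which the most shortest paths run.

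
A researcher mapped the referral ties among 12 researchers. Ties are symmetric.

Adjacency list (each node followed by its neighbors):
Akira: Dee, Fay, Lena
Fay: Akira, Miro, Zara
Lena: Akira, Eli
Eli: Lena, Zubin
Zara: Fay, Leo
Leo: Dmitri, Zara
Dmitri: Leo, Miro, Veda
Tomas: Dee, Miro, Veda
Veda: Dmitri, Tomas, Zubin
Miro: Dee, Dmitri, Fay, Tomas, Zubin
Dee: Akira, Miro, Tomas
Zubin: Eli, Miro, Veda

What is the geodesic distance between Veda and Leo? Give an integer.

One shortest route is Veda – Dmitri – Leo, which uses 2 edges, and Veda and Leo are not directly tied, so nothing shorter exists. So d(Veda,Leo) = 2.

2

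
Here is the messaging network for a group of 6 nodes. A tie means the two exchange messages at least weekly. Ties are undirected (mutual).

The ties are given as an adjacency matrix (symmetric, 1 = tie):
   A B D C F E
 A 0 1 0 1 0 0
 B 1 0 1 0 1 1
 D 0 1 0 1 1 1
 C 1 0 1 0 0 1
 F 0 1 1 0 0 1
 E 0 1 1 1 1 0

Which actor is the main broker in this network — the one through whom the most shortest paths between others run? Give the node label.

Unnormalized betweenness of each node: A:1/3, B:2, C:1, D:5/6, E:5/6, F:0.
B has the largest value, 2, making it the main broker — the node through which the most shortest paths run.

B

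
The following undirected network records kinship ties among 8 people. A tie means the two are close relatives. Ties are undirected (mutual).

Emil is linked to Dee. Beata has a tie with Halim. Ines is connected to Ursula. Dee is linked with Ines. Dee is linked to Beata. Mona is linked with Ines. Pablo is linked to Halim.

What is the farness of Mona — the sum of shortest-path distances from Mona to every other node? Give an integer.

20

Distances from Mona: Beata:3, Dee:2, Emil:3, Halim:4, Ines:1, Pablo:5, Ursula:2.
Sum = 3 + 2 + 3 + 4 + 1 + 5 + 2 = 20.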